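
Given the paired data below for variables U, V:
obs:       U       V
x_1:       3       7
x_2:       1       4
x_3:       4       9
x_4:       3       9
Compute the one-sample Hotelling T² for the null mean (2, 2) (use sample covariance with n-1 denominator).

Step 1 — sample mean vector:
  mean(U) = (3 + 1 + 4 + 3) / 4 = 11/4 = 2.75
  mean(V) = (7 + 4 + 9 + 9) / 4 = 29/4 = 7.25
  x̄ = (2.75, 7.25),  deviation x̄ - mu_0 = (2.75, 7.25) - (2, 2) = (0.75, 5.25).

Step 2 — sample covariance matrix, S[i,j] = (1/(n-1)) · Σ_k (x_{k,i} - mean_i) · (x_{k,j} - mean_j), divisor n-1 = 3:
  S[U,U] = ((0.25)·(0.25) + (-1.75)·(-1.75) + (1.25)·(1.25) + (0.25)·(0.25)) / 3 = 4.75/3 = 1.5833
  S[U,V] = ((0.25)·(-0.25) + (-1.75)·(-3.25) + (1.25)·(1.75) + (0.25)·(1.75)) / 3 = 8.25/3 = 2.75
  S[V,V] = ((-0.25)·(-0.25) + (-3.25)·(-3.25) + (1.75)·(1.75) + (1.75)·(1.75)) / 3 = 16.75/3 = 5.5833
  S = [[1.5833, 2.75],
 [2.75, 5.5833]].

Step 3 — invert S. det(S) = 1.5833·5.5833 - (2.75)² = 1.2778.
  S^{-1} = (1/det) · [[d, -b], [-b, a]] = [[4.3696, -2.1522],
 [-2.1522, 1.2391]].

Step 4 — quadratic form (x̄ - mu_0)^T · S^{-1} · (x̄ - mu_0):
  S^{-1} · (x̄ - mu_0) = (-8.0217, 4.8913),
  (x̄ - mu_0)^T · [...] = (0.75)·(-8.0217) + (5.25)·(4.8913) = 19.663.

Step 5 — scale by n: T² = 4 · 19.663 = 78.6522.

T² ≈ 78.6522


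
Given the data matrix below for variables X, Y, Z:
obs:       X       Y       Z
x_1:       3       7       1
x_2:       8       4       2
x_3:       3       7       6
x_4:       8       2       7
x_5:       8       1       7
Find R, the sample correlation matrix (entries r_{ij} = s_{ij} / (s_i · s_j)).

Step 1 — column means:
  mean(X) = (3 + 8 + 3 + 8 + 8) / 5 = 30/5 = 6
  mean(Y) = (7 + 4 + 7 + 2 + 1) / 5 = 21/5 = 4.2
  mean(Z) = (1 + 2 + 6 + 7 + 7) / 5 = 23/5 = 4.6

Step 2 — sample variances and covariances s[i,j] = (1/(n-1)) · Σ_k (x_{k,i} - mean_i) · (x_{k,j} - mean_j), with n-1 = 4:
  s[X,X] = ((-3)·(-3) + (2)·(2) + (-3)·(-3) + (2)·(2) + (2)·(2)) / 4 = 30/4 = 7.5
  s[X,Y] = ((-3)·(2.8) + (2)·(-0.2) + (-3)·(2.8) + (2)·(-2.2) + (2)·(-3.2)) / 4 = -28/4 = -7
  s[X,Z] = ((-3)·(-3.6) + (2)·(-2.6) + (-3)·(1.4) + (2)·(2.4) + (2)·(2.4)) / 4 = 11/4 = 2.75
  s[Y,Y] = ((2.8)·(2.8) + (-0.2)·(-0.2) + (2.8)·(2.8) + (-2.2)·(-2.2) + (-3.2)·(-3.2)) / 4 = 30.8/4 = 7.7
  s[Y,Z] = ((2.8)·(-3.6) + (-0.2)·(-2.6) + (2.8)·(1.4) + (-2.2)·(2.4) + (-3.2)·(2.4)) / 4 = -18.6/4 = -4.65
  s[Z,Z] = ((-3.6)·(-3.6) + (-2.6)·(-2.6) + (1.4)·(1.4) + (2.4)·(2.4) + (2.4)·(2.4)) / 4 = 33.2/4 = 8.3
  Sample standard deviations s_i = √(s[i,i]):
  s(X) = √(7.5) = 2.7386
  s(Y) = √(7.7) = 2.7749
  s(Z) = √(8.3) = 2.881

Step 3 — r_{ij} = s_{ij} / (s_i · s_j):
  r[X,X] = 1 (diagonal).
  r[X,Y] = -7 / (2.7386 · 2.7749) = -7 / 7.5993 = -0.9211
  r[X,Z] = 2.75 / (2.7386 · 2.881) = 2.75 / 7.8899 = 0.3485
  r[Y,Y] = 1 (diagonal).
  r[Y,Z] = -4.65 / (2.7749 · 2.881) = -4.65 / 7.9944 = -0.5817
  r[Z,Z] = 1 (diagonal).

R is symmetric with unit diagonal. Assembling:

R = [[1, -0.9211, 0.3485],
 [-0.9211, 1, -0.5817],
 [0.3485, -0.5817, 1]]


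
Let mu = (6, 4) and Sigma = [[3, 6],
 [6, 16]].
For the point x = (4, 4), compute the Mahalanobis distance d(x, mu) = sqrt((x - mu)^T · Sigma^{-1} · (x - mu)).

Step 1 — centre the observation: (x - mu) = (-2, 0).

Step 2 — invert Sigma. det(Sigma) = 3·16 - (6)² = 12.
  Sigma^{-1} = (1/det) · [[d, -b], [-b, a]] = [[1.3333, -0.5],
 [-0.5, 0.25]].

Step 3 — form the quadratic (x - mu)^T · Sigma^{-1} · (x - mu):
  Sigma^{-1} · (x - mu) = (-2.6667, 1).
  (x - mu)^T · [Sigma^{-1} · (x - mu)] = (-2)·(-2.6667) + (0)·(1) = 5.3333.

Step 4 — take square root: d = √(5.3333) ≈ 2.3094.

d(x, mu) = √(5.3333) ≈ 2.3094


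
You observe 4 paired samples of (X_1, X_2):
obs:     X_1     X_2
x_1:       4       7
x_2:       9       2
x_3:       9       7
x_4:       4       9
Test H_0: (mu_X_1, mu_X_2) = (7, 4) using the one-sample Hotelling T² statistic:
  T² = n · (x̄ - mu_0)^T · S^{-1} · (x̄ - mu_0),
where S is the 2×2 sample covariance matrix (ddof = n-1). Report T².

Step 1 — sample mean vector:
  mean(X_1) = (4 + 9 + 9 + 4) / 4 = 26/4 = 6.5
  mean(X_2) = (7 + 2 + 7 + 9) / 4 = 25/4 = 6.25
  x̄ = (6.5, 6.25),  deviation x̄ - mu_0 = (6.5, 6.25) - (7, 4) = (-0.5, 2.25).

Step 2 — sample covariance matrix, S[i,j] = (1/(n-1)) · Σ_k (x_{k,i} - mean_i) · (x_{k,j} - mean_j), divisor n-1 = 3:
  S[X_1,X_1] = ((-2.5)·(-2.5) + (2.5)·(2.5) + (2.5)·(2.5) + (-2.5)·(-2.5)) / 3 = 25/3 = 8.3333
  S[X_1,X_2] = ((-2.5)·(0.75) + (2.5)·(-4.25) + (2.5)·(0.75) + (-2.5)·(2.75)) / 3 = -17.5/3 = -5.8333
  S[X_2,X_2] = ((0.75)·(0.75) + (-4.25)·(-4.25) + (0.75)·(0.75) + (2.75)·(2.75)) / 3 = 26.75/3 = 8.9167
  S = [[8.3333, -5.8333],
 [-5.8333, 8.9167]].

Step 3 — invert S. det(S) = 8.3333·8.9167 - (-5.8333)² = 40.2778.
  S^{-1} = (1/det) · [[d, -b], [-b, a]] = [[0.2214, 0.1448],
 [0.1448, 0.2069]].

Step 4 — quadratic form (x̄ - mu_0)^T · S^{-1} · (x̄ - mu_0):
  S^{-1} · (x̄ - mu_0) = (0.2152, 0.3931),
  (x̄ - mu_0)^T · [...] = (-0.5)·(0.2152) + (2.25)·(0.3931) = 0.7769.

Step 5 — scale by n: T² = 4 · 0.7769 = 3.1076.

T² ≈ 3.1076


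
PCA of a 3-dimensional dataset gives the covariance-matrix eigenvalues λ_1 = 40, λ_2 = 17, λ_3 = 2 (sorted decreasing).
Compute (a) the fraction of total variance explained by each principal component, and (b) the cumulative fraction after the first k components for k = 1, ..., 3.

Step 1 — total variance = trace(Sigma) = Σ λ_i = 40 + 17 + 2 = 59.

Step 2 — fraction explained by component i = λ_i / Σ λ:
  PC1: 40/59 = 0.678
  PC2: 17/59 = 0.2881
  PC3: 2/59 = 0.0339

Step 3 — cumulative fraction after k components = (λ_1 + ... + λ_k) / Σ λ:
  k = 1: 40/59 = 0.678
  k = 2: (40 + 17)/59 = 57/59 = 0.9661
  k = 3: (40 + 17 + 2)/59 = 59/59 = 1

Summary (fraction, with percent):

explained: PC1 0.678 (67.8%), PC2 0.2881 (28.81%), PC3 0.0339 (3.39%);  cumulative: 0.678, 0.9661, 1


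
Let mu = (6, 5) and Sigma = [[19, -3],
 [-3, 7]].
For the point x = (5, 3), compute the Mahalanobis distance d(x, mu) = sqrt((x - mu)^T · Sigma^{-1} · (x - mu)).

Step 1 — centre the observation: (x - mu) = (-1, -2).

Step 2 — invert Sigma. det(Sigma) = 19·7 - (-3)² = 124.
  Sigma^{-1} = (1/det) · [[d, -b], [-b, a]] = [[0.0565, 0.0242],
 [0.0242, 0.1532]].

Step 3 — form the quadratic (x - mu)^T · Sigma^{-1} · (x - mu):
  Sigma^{-1} · (x - mu) = (-0.1048, -0.3306).
  (x - mu)^T · [Sigma^{-1} · (x - mu)] = (-1)·(-0.1048) + (-2)·(-0.3306) = 0.7661.

Step 4 — take square root: d = √(0.7661) ≈ 0.8753.

d(x, mu) = √(0.7661) ≈ 0.8753


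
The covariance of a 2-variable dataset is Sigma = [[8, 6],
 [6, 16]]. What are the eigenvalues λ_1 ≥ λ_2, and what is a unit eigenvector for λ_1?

Step 1 — characteristic polynomial of 2×2 Sigma:
  det(Sigma - λI) = λ² - trace · λ + det = 0.
  trace = 8 + 16 = 24, det = 8·16 - (6)² = 92.
Step 2 — discriminant:
  Δ = trace² - 4·det = 576 - 368 = 208.
Step 3 — eigenvalues:
  λ = (trace ± √Δ)/2 = (24 ± 14.4222)/2,
  λ_1 = 19.2111,  λ_2 = 4.7889.

Step 4 — unit eigenvector for λ_1: solve (Sigma - λ_1 I)v = 0. First row:
  (8 - 19.2111)·v_x + (6)·v_y = 0, i.e. (-11.2111)·v_x + (6)·v_y = 0,
  so v ∝ (b, λ_1 - a) = (6, 11.2111) = u.
  ||u|| = √((6)² + (11.2111)²) = √(161.6888) ≈ 12.7157,
  v_1 = u/||u|| ≈ (0.4719, 0.8817) (||v_1|| = 1).

λ_1 = 19.2111,  λ_2 = 4.7889;  v_1 ≈ (0.4719, 0.8817)


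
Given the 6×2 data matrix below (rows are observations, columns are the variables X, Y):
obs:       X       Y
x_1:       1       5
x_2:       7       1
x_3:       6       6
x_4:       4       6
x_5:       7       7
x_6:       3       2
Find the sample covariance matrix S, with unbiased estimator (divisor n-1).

Step 1 — column means:
  mean(X) = (1 + 7 + 6 + 4 + 7 + 3) / 6 = 28/6 = 4.6667
  mean(Y) = (5 + 1 + 6 + 6 + 7 + 2) / 6 = 27/6 = 4.5

Step 2 — sample covariance S[i,j] = (1/(n-1)) · Σ_k (x_{k,i} - mean_i) · (x_{k,j} - mean_j), with n-1 = 5.
  S[X,X] = ((-3.6667)·(-3.6667) + (2.3333)·(2.3333) + (1.3333)·(1.3333) + (-0.6667)·(-0.6667) + (2.3333)·(2.3333) + (-1.6667)·(-1.6667)) / 5 = 29.3333/5 = 5.8667
  S[X,Y] = ((-3.6667)·(0.5) + (2.3333)·(-3.5) + (1.3333)·(1.5) + (-0.6667)·(1.5) + (2.3333)·(2.5) + (-1.6667)·(-2.5)) / 5 = 1/5 = 0.2
  S[Y,Y] = ((0.5)·(0.5) + (-3.5)·(-3.5) + (1.5)·(1.5) + (1.5)·(1.5) + (2.5)·(2.5) + (-2.5)·(-2.5)) / 5 = 29.5/5 = 5.9

S is symmetric (S[j,i] = S[i,j]). Assembling:

S = [[5.8667, 0.2],
 [0.2, 5.9]]


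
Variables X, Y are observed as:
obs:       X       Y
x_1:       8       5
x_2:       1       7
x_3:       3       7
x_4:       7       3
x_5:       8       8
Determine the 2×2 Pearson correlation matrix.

Step 1 — column means:
  mean(X) = (8 + 1 + 3 + 7 + 8) / 5 = 27/5 = 5.4
  mean(Y) = (5 + 7 + 7 + 3 + 8) / 5 = 30/5 = 6

Step 2 — sample variances and covariances s[i,j] = (1/(n-1)) · Σ_k (x_{k,i} - mean_i) · (x_{k,j} - mean_j), with n-1 = 4:
  s[X,X] = ((2.6)·(2.6) + (-4.4)·(-4.4) + (-2.4)·(-2.4) + (1.6)·(1.6) + (2.6)·(2.6)) / 4 = 41.2/4 = 10.3
  s[X,Y] = ((2.6)·(-1) + (-4.4)·(1) + (-2.4)·(1) + (1.6)·(-3) + (2.6)·(2)) / 4 = -9/4 = -2.25
  s[Y,Y] = ((-1)·(-1) + (1)·(1) + (1)·(1) + (-3)·(-3) + (2)·(2)) / 4 = 16/4 = 4
  Sample standard deviations s_i = √(s[i,i]):
  s(X) = √(10.3) = 3.2094
  s(Y) = √(4) = 2

Step 3 — r_{ij} = s_{ij} / (s_i · s_j):
  r[X,X] = 1 (diagonal).
  r[X,Y] = -2.25 / (3.2094 · 2) = -2.25 / 6.4187 = -0.3505
  r[Y,Y] = 1 (diagonal).

R is symmetric with unit diagonal. Assembling:

R = [[1, -0.3505],
 [-0.3505, 1]]


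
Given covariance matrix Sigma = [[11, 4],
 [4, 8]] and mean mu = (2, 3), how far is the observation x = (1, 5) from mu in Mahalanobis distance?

Step 1 — centre the observation: (x - mu) = (-1, 2).

Step 2 — invert Sigma. det(Sigma) = 11·8 - (4)² = 72.
  Sigma^{-1} = (1/det) · [[d, -b], [-b, a]] = [[0.1111, -0.0556],
 [-0.0556, 0.1528]].

Step 3 — form the quadratic (x - mu)^T · Sigma^{-1} · (x - mu):
  Sigma^{-1} · (x - mu) = (-0.2222, 0.3611).
  (x - mu)^T · [Sigma^{-1} · (x - mu)] = (-1)·(-0.2222) + (2)·(0.3611) = 0.9444.

Step 4 — take square root: d = √(0.9444) ≈ 0.9718.

d(x, mu) = √(0.9444) ≈ 0.9718


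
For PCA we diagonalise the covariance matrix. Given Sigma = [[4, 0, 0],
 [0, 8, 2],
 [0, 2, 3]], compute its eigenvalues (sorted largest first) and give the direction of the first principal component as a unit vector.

Step 1 — characteristic polynomial p(λ) = det(λI - Sigma) = λ³ - tr·λ² + c_1·λ - det, where tr = trace, c_1 = sum of the principal 2×2 minors, det = det(Sigma):
  tr = 4 + 8 + 3 = 15,
  c_1 = (4·8 - (0)²) + (4·3 - (0)²) + (8·3 - (2)²) = 32 + 12 + 20 = 64,
  det = 4·(8·3 - (2)²) - (0)·((0)·3 - (2)·(0)) + (0)·((0)·(2) - 8·(0)) = 4·(20) - (0)·(0) + (0)·(0) = 80.
  So p(λ) = λ³ - 15λ² + 64λ - 80.
Step 2 — look for an integer root (rational root theorem: any rational root is an integer divisor of 80). Testing λ = 4:
  p(4) = 64 - 240 + 256 - 80 = 0  ✓
  Dividing out (λ - 4): p(λ) = (λ - 4)(λ² - 11λ + 20).
Step 3 — remaining eigenvalues from the quadratic λ² - 11λ + 20 = 0:
  Δ = 11² - 4·20 = 121 - 80 = 41,  λ = (11 ± √41)/2 = (11 ± 6.4031)/2 ≈ 8.7016 or 2.2984.
  Sorted: λ_1 = 8.7016,  λ_2 = 4,  λ_3 = 2.2984  (check: sum = 15 = tr ✓).

Step 4 — unit eigenvector for λ_1 ≈ 8.7016: v spans the null space of (Sigma - λ_1 I), whose rows are
  r_1 = (-4.7016, 0, 0),  r_2 = (0, -0.7016, 2),  r_3 = (0, 2, -5.7016).
  v is orthogonal to every row, so take v ∝ r_1 × r_2 = ((0)·(2) - (0)·(-0.7016), (0)·(0) - (-4.7016)·(2), (-4.7016)·(-0.7016) - (0)·(0)) ≈ (0, 9.4031, 3.2984).
  Let u = (0, 9.4031, 3.2984).
  ||u|| = √((0)² + (9.4031)² + (3.2984)²) = √(99.2984) ≈ 9.9649,  v_1 = u/||u|| ≈ (0, 0.9436, 0.331) (||v_1|| = 1).

λ_1 = 8.7016,  λ_2 = 4,  λ_3 = 2.2984;  v_1 ≈ (0, 0.9436, 0.331)


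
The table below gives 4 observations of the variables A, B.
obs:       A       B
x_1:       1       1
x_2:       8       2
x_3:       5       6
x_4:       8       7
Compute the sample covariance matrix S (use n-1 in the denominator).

Step 1 — column means:
  mean(A) = (1 + 8 + 5 + 8) / 4 = 22/4 = 5.5
  mean(B) = (1 + 2 + 6 + 7) / 4 = 16/4 = 4

Step 2 — sample covariance S[i,j] = (1/(n-1)) · Σ_k (x_{k,i} - mean_i) · (x_{k,j} - mean_j), with n-1 = 3.
  S[A,A] = ((-4.5)·(-4.5) + (2.5)·(2.5) + (-0.5)·(-0.5) + (2.5)·(2.5)) / 3 = 33/3 = 11
  S[A,B] = ((-4.5)·(-3) + (2.5)·(-2) + (-0.5)·(2) + (2.5)·(3)) / 3 = 15/3 = 5
  S[B,B] = ((-3)·(-3) + (-2)·(-2) + (2)·(2) + (3)·(3)) / 3 = 26/3 = 8.6667

S is symmetric (S[j,i] = S[i,j]). Assembling:

S = [[11, 5],
 [5, 8.6667]]


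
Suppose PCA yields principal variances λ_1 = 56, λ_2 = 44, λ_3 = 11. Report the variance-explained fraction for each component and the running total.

Step 1 — total variance = trace(Sigma) = Σ λ_i = 56 + 44 + 11 = 111.

Step 2 — fraction explained by component i = λ_i / Σ λ:
  PC1: 56/111 = 0.5045
  PC2: 44/111 = 0.3964
  PC3: 11/111 = 0.0991

Step 3 — cumulative fraction after k components = (λ_1 + ... + λ_k) / Σ λ:
  k = 1: 56/111 = 0.5045
  k = 2: (56 + 44)/111 = 100/111 = 0.9009
  k = 3: (56 + 44 + 11)/111 = 111/111 = 1

Summary (fraction, with percent):

explained: PC1 0.5045 (50.45%), PC2 0.3964 (39.64%), PC3 0.0991 (9.91%);  cumulative: 0.5045, 0.9009, 1


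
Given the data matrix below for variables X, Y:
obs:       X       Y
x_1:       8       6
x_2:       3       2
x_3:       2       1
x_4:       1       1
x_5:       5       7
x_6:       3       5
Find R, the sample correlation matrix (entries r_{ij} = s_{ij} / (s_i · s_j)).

Step 1 — column means:
  mean(X) = (8 + 3 + 2 + 1 + 5 + 3) / 6 = 22/6 = 3.6667
  mean(Y) = (6 + 2 + 1 + 1 + 7 + 5) / 6 = 22/6 = 3.6667

Step 2 — sample variances and covariances s[i,j] = (1/(n-1)) · Σ_k (x_{k,i} - mean_i) · (x_{k,j} - mean_j), with n-1 = 5:
  s[X,X] = ((4.3333)·(4.3333) + (-0.6667)·(-0.6667) + (-1.6667)·(-1.6667) + (-2.6667)·(-2.6667) + (1.3333)·(1.3333) + (-0.6667)·(-0.6667)) / 5 = 31.3333/5 = 6.2667
  s[X,Y] = ((4.3333)·(2.3333) + (-0.6667)·(-1.6667) + (-1.6667)·(-2.6667) + (-2.6667)·(-2.6667) + (1.3333)·(3.3333) + (-0.6667)·(1.3333)) / 5 = 26.3333/5 = 5.2667
  s[Y,Y] = ((2.3333)·(2.3333) + (-1.6667)·(-1.6667) + (-2.6667)·(-2.6667) + (-2.6667)·(-2.6667) + (3.3333)·(3.3333) + (1.3333)·(1.3333)) / 5 = 35.3333/5 = 7.0667
  Sample standard deviations s_i = √(s[i,i]):
  s(X) = √(6.2667) = 2.5033
  s(Y) = √(7.0667) = 2.6583

Step 3 — r_{ij} = s_{ij} / (s_i · s_j):
  r[X,X] = 1 (diagonal).
  r[X,Y] = 5.2667 / (2.5033 · 2.6583) = 5.2667 / 6.6547 = 0.7914
  r[Y,Y] = 1 (diagonal).

R is symmetric with unit diagonal. Assembling:

R = [[1, 0.7914],
 [0.7914, 1]]


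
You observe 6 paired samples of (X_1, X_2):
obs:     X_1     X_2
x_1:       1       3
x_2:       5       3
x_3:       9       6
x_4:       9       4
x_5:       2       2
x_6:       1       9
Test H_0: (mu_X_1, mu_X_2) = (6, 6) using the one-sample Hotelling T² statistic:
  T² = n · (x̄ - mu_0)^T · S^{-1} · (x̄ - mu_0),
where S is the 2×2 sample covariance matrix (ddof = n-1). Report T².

Step 1 — sample mean vector:
  mean(X_1) = (1 + 5 + 9 + 9 + 2 + 1) / 6 = 27/6 = 4.5
  mean(X_2) = (3 + 3 + 6 + 4 + 2 + 9) / 6 = 27/6 = 4.5
  x̄ = (4.5, 4.5),  deviation x̄ - mu_0 = (4.5, 4.5) - (6, 6) = (-1.5, -1.5).

Step 2 — sample covariance matrix, S[i,j] = (1/(n-1)) · Σ_k (x_{k,i} - mean_i) · (x_{k,j} - mean_j), divisor n-1 = 5:
  S[X_1,X_1] = ((-3.5)·(-3.5) + (0.5)·(0.5) + (4.5)·(4.5) + (4.5)·(4.5) + (-2.5)·(-2.5) + (-3.5)·(-3.5)) / 5 = 71.5/5 = 14.3
  S[X_1,X_2] = ((-3.5)·(-1.5) + (0.5)·(-1.5) + (4.5)·(1.5) + (4.5)·(-0.5) + (-2.5)·(-2.5) + (-3.5)·(4.5)) / 5 = -0.5/5 = -0.1
  S[X_2,X_2] = ((-1.5)·(-1.5) + (-1.5)·(-1.5) + (1.5)·(1.5) + (-0.5)·(-0.5) + (-2.5)·(-2.5) + (4.5)·(4.5)) / 5 = 33.5/5 = 6.7
  S = [[14.3, -0.1],
 [-0.1, 6.7]].

Step 3 — invert S. det(S) = 14.3·6.7 - (-0.1)² = 95.8.
  S^{-1} = (1/det) · [[d, -b], [-b, a]] = [[0.0699, 0.001],
 [0.001, 0.1493]].

Step 4 — quadratic form (x̄ - mu_0)^T · S^{-1} · (x̄ - mu_0):
  S^{-1} · (x̄ - mu_0) = (-0.1065, -0.2255),
  (x̄ - mu_0)^T · [...] = (-1.5)·(-0.1065) + (-1.5)·(-0.2255) = 0.4979.

Step 5 — scale by n: T² = 6 · 0.4979 = 2.9875.

T² ≈ 2.9875


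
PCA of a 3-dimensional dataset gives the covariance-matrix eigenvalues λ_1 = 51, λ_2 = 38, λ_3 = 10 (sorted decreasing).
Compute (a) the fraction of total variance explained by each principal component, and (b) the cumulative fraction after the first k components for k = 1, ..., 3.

Step 1 — total variance = trace(Sigma) = Σ λ_i = 51 + 38 + 10 = 99.

Step 2 — fraction explained by component i = λ_i / Σ λ:
  PC1: 51/99 = 0.5152
  PC2: 38/99 = 0.3838
  PC3: 10/99 = 0.101

Step 3 — cumulative fraction after k components = (λ_1 + ... + λ_k) / Σ λ:
  k = 1: 51/99 = 0.5152
  k = 2: (51 + 38)/99 = 89/99 = 0.899
  k = 3: (51 + 38 + 10)/99 = 99/99 = 1

Summary (fraction, with percent):

explained: PC1 0.5152 (51.52%), PC2 0.3838 (38.38%), PC3 0.101 (10.1%);  cumulative: 0.5152, 0.899, 1


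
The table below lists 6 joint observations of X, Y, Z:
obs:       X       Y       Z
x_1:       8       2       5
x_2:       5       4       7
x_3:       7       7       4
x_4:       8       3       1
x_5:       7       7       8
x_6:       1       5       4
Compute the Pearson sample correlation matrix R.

Step 1 — column means:
  mean(X) = (8 + 5 + 7 + 8 + 7 + 1) / 6 = 36/6 = 6
  mean(Y) = (2 + 4 + 7 + 3 + 7 + 5) / 6 = 28/6 = 4.6667
  mean(Z) = (5 + 7 + 4 + 1 + 8 + 4) / 6 = 29/6 = 4.8333

Step 2 — sample variances and covariances s[i,j] = (1/(n-1)) · Σ_k (x_{k,i} - mean_i) · (x_{k,j} - mean_j), with n-1 = 5:
  s[X,X] = ((2)·(2) + (-1)·(-1) + (1)·(1) + (2)·(2) + (1)·(1) + (-5)·(-5)) / 5 = 36/5 = 7.2
  s[X,Y] = ((2)·(-2.6667) + (-1)·(-0.6667) + (1)·(2.3333) + (2)·(-1.6667) + (1)·(2.3333) + (-5)·(0.3333)) / 5 = -5/5 = -1
  s[X,Z] = ((2)·(0.1667) + (-1)·(2.1667) + (1)·(-0.8333) + (2)·(-3.8333) + (1)·(3.1667) + (-5)·(-0.8333)) / 5 = -3/5 = -0.6
  s[Y,Y] = ((-2.6667)·(-2.6667) + (-0.6667)·(-0.6667) + (2.3333)·(2.3333) + (-1.6667)·(-1.6667) + (2.3333)·(2.3333) + (0.3333)·(0.3333)) / 5 = 21.3333/5 = 4.2667
  s[Y,Z] = ((-2.6667)·(0.1667) + (-0.6667)·(2.1667) + (2.3333)·(-0.8333) + (-1.6667)·(-3.8333) + (2.3333)·(3.1667) + (0.3333)·(-0.8333)) / 5 = 9.6667/5 = 1.9333
  s[Z,Z] = ((0.1667)·(0.1667) + (2.1667)·(2.1667) + (-0.8333)·(-0.8333) + (-3.8333)·(-3.8333) + (3.1667)·(3.1667) + (-0.8333)·(-0.8333)) / 5 = 30.8333/5 = 6.1667
  Sample standard deviations s_i = √(s[i,i]):
  s(X) = √(7.2) = 2.6833
  s(Y) = √(4.2667) = 2.0656
  s(Z) = √(6.1667) = 2.4833

Step 3 — r_{ij} = s_{ij} / (s_i · s_j):
  r[X,X] = 1 (diagonal).
  r[X,Y] = -1 / (2.6833 · 2.0656) = -1 / 5.5426 = -0.1804
  r[X,Z] = -0.6 / (2.6833 · 2.4833) = -0.6 / 6.6633 = -0.09
  r[Y,Y] = 1 (diagonal).
  r[Y,Z] = 1.9333 / (2.0656 · 2.4833) = 1.9333 / 5.1294 = 0.3769
  r[Z,Z] = 1 (diagonal).

R is symmetric with unit diagonal. Assembling:

R = [[1, -0.1804, -0.09],
 [-0.1804, 1, 0.3769],
 [-0.09, 0.3769, 1]]


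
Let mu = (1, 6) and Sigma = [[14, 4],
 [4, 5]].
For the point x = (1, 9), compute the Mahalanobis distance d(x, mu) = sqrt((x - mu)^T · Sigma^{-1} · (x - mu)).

Step 1 — centre the observation: (x - mu) = (0, 3).

Step 2 — invert Sigma. det(Sigma) = 14·5 - (4)² = 54.
  Sigma^{-1} = (1/det) · [[d, -b], [-b, a]] = [[0.0926, -0.0741],
 [-0.0741, 0.2593]].

Step 3 — form the quadratic (x - mu)^T · Sigma^{-1} · (x - mu):
  Sigma^{-1} · (x - mu) = (-0.2222, 0.7778).
  (x - mu)^T · [Sigma^{-1} · (x - mu)] = (0)·(-0.2222) + (3)·(0.7778) = 2.3333.

Step 4 — take square root: d = √(2.3333) ≈ 1.5275.

d(x, mu) = √(2.3333) ≈ 1.5275


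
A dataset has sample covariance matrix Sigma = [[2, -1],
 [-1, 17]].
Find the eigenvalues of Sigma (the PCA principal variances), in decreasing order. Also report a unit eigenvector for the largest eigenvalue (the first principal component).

Step 1 — characteristic polynomial of 2×2 Sigma:
  det(Sigma - λI) = λ² - trace · λ + det = 0.
  trace = 2 + 17 = 19, det = 2·17 - (-1)² = 33.
Step 2 — discriminant:
  Δ = trace² - 4·det = 361 - 132 = 229.
Step 3 — eigenvalues:
  λ = (trace ± √Δ)/2 = (19 ± 15.1327)/2,
  λ_1 = 17.0664,  λ_2 = 1.9336.

Step 4 — unit eigenvector for λ_1: solve (Sigma - λ_1 I)v = 0. First row:
  (2 - 17.0664)·v_x + (-1)·v_y = 0, i.e. (-15.0664)·v_x + (-1)·v_y = 0,
  so v ∝ (b, λ_1 - a) = (-1, 15.0664); multiply by -1 so the first entry is positive: u = (1, -15.0664).
  ||u|| = √((1)² + (-15.0664)²) = √(227.9956) ≈ 15.0995,
  v_1 = u/||u|| ≈ (0.0662, -0.9978) (||v_1|| = 1).

λ_1 = 17.0664,  λ_2 = 1.9336;  v_1 ≈ (0.0662, -0.9978)


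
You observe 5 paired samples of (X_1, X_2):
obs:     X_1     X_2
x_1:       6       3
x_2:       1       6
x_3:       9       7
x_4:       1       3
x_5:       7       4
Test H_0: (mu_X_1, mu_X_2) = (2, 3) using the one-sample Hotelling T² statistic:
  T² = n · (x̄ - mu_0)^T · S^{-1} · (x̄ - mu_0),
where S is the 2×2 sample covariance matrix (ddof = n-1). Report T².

Step 1 — sample mean vector:
  mean(X_1) = (6 + 1 + 9 + 1 + 7) / 5 = 24/5 = 4.8
  mean(X_2) = (3 + 6 + 7 + 3 + 4) / 5 = 23/5 = 4.6
  x̄ = (4.8, 4.6),  deviation x̄ - mu_0 = (4.8, 4.6) - (2, 3) = (2.8, 1.6).

Step 2 — sample covariance matrix, S[i,j] = (1/(n-1)) · Σ_k (x_{k,i} - mean_i) · (x_{k,j} - mean_j), divisor n-1 = 4:
  S[X_1,X_1] = ((1.2)·(1.2) + (-3.8)·(-3.8) + (4.2)·(4.2) + (-3.8)·(-3.8) + (2.2)·(2.2)) / 4 = 52.8/4 = 13.2
  S[X_1,X_2] = ((1.2)·(-1.6) + (-3.8)·(1.4) + (4.2)·(2.4) + (-3.8)·(-1.6) + (2.2)·(-0.6)) / 4 = 7.6/4 = 1.9
  S[X_2,X_2] = ((-1.6)·(-1.6) + (1.4)·(1.4) + (2.4)·(2.4) + (-1.6)·(-1.6) + (-0.6)·(-0.6)) / 4 = 13.2/4 = 3.3
  S = [[13.2, 1.9],
 [1.9, 3.3]].

Step 3 — invert S. det(S) = 13.2·3.3 - (1.9)² = 39.95.
  S^{-1} = (1/det) · [[d, -b], [-b, a]] = [[0.0826, -0.0476],
 [-0.0476, 0.3304]].

Step 4 — quadratic form (x̄ - mu_0)^T · S^{-1} · (x̄ - mu_0):
  S^{-1} · (x̄ - mu_0) = (0.1552, 0.3955),
  (x̄ - mu_0)^T · [...] = (2.8)·(0.1552) + (1.6)·(0.3955) = 1.0673.

Step 5 — scale by n: T² = 5 · 1.0673 = 5.3367.

T² ≈ 5.3367


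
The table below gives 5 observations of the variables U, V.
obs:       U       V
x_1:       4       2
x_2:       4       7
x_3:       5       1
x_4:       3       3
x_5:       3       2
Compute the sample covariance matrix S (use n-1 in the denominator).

Step 1 — column means:
  mean(U) = (4 + 4 + 5 + 3 + 3) / 5 = 19/5 = 3.8
  mean(V) = (2 + 7 + 1 + 3 + 2) / 5 = 15/5 = 3

Step 2 — sample covariance S[i,j] = (1/(n-1)) · Σ_k (x_{k,i} - mean_i) · (x_{k,j} - mean_j), with n-1 = 4.
  S[U,U] = ((0.2)·(0.2) + (0.2)·(0.2) + (1.2)·(1.2) + (-0.8)·(-0.8) + (-0.8)·(-0.8)) / 4 = 2.8/4 = 0.7
  S[U,V] = ((0.2)·(-1) + (0.2)·(4) + (1.2)·(-2) + (-0.8)·(0) + (-0.8)·(-1)) / 4 = -1/4 = -0.25
  S[V,V] = ((-1)·(-1) + (4)·(4) + (-2)·(-2) + (0)·(0) + (-1)·(-1)) / 4 = 22/4 = 5.5

S is symmetric (S[j,i] = S[i,j]). Assembling:

S = [[0.7, -0.25],
 [-0.25, 5.5]]


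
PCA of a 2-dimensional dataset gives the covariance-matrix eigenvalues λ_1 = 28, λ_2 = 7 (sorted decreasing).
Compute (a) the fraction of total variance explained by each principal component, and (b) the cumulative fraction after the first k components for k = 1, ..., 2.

Step 1 — total variance = trace(Sigma) = Σ λ_i = 28 + 7 = 35.

Step 2 — fraction explained by component i = λ_i / Σ λ:
  PC1: 28/35 = 0.8
  PC2: 7/35 = 0.2

Step 3 — cumulative fraction after k components = (λ_1 + ... + λ_k) / Σ λ:
  k = 1: 28/35 = 0.8
  k = 2: (28 + 7)/35 = 35/35 = 1

Summary (fraction, with percent):

explained: PC1 0.8 (80%), PC2 0.2 (20%);  cumulative: 0.8, 1


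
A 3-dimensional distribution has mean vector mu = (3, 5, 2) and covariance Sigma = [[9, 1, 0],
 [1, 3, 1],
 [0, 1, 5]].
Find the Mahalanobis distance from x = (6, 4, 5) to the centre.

Step 1 — centre the observation: (x - mu) = (3, -1, 3).

Step 2 — invert Sigma (cofactor / det for 3×3, or solve directly):
  Sigma^{-1} = [[0.1157, -0.0413, 0.0083],
 [-0.0413, 0.3719, -0.0744],
 [0.0083, -0.0744, 0.2149]].

Step 3 — form the quadratic (x - mu)^T · Sigma^{-1} · (x - mu):
  Sigma^{-1} · (x - mu) = (0.4132, -0.719, 0.7438).
  (x - mu)^T · [Sigma^{-1} · (x - mu)] = (3)·(0.4132) + (-1)·(-0.719) + (3)·(0.7438) = 4.1901.

Step 4 — take square root: d = √(4.1901) ≈ 2.047.

d(x, mu) = √(4.1901) ≈ 2.047


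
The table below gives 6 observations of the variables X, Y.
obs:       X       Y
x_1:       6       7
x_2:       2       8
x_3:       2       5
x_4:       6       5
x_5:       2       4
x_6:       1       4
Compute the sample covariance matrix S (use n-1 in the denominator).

Step 1 — column means:
  mean(X) = (6 + 2 + 2 + 6 + 2 + 1) / 6 = 19/6 = 3.1667
  mean(Y) = (7 + 8 + 5 + 5 + 4 + 4) / 6 = 33/6 = 5.5

Step 2 — sample covariance S[i,j] = (1/(n-1)) · Σ_k (x_{k,i} - mean_i) · (x_{k,j} - mean_j), with n-1 = 5.
  S[X,X] = ((2.8333)·(2.8333) + (-1.1667)·(-1.1667) + (-1.1667)·(-1.1667) + (2.8333)·(2.8333) + (-1.1667)·(-1.1667) + (-2.1667)·(-2.1667)) / 5 = 24.8333/5 = 4.9667
  S[X,Y] = ((2.8333)·(1.5) + (-1.1667)·(2.5) + (-1.1667)·(-0.5) + (2.8333)·(-0.5) + (-1.1667)·(-1.5) + (-2.1667)·(-1.5)) / 5 = 5.5/5 = 1.1
  S[Y,Y] = ((1.5)·(1.5) + (2.5)·(2.5) + (-0.5)·(-0.5) + (-0.5)·(-0.5) + (-1.5)·(-1.5) + (-1.5)·(-1.5)) / 5 = 13.5/5 = 2.7

S is symmetric (S[j,i] = S[i,j]). Assembling:

S = [[4.9667, 1.1],
 [1.1, 2.7]]


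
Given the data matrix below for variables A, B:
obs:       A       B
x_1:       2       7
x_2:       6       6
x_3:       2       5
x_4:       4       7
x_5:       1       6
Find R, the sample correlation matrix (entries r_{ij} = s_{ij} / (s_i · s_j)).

Step 1 — column means:
  mean(A) = (2 + 6 + 2 + 4 + 1) / 5 = 15/5 = 3
  mean(B) = (7 + 6 + 5 + 7 + 6) / 5 = 31/5 = 6.2

Step 2 — sample variances and covariances s[i,j] = (1/(n-1)) · Σ_k (x_{k,i} - mean_i) · (x_{k,j} - mean_j), with n-1 = 4:
  s[A,A] = ((-1)·(-1) + (3)·(3) + (-1)·(-1) + (1)·(1) + (-2)·(-2)) / 4 = 16/4 = 4
  s[A,B] = ((-1)·(0.8) + (3)·(-0.2) + (-1)·(-1.2) + (1)·(0.8) + (-2)·(-0.2)) / 4 = 1/4 = 0.25
  s[B,B] = ((0.8)·(0.8) + (-0.2)·(-0.2) + (-1.2)·(-1.2) + (0.8)·(0.8) + (-0.2)·(-0.2)) / 4 = 2.8/4 = 0.7
  Sample standard deviations s_i = √(s[i,i]):
  s(A) = √(4) = 2
  s(B) = √(0.7) = 0.8367

Step 3 — r_{ij} = s_{ij} / (s_i · s_j):
  r[A,A] = 1 (diagonal).
  r[A,B] = 0.25 / (2 · 0.8367) = 0.25 / 1.6733 = 0.1494
  r[B,B] = 1 (diagonal).

R is symmetric with unit diagonal. Assembling:

R = [[1, 0.1494],
 [0.1494, 1]]


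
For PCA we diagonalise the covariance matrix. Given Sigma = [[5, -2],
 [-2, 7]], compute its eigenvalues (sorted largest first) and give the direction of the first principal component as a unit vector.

Step 1 — characteristic polynomial of 2×2 Sigma:
  det(Sigma - λI) = λ² - trace · λ + det = 0.
  trace = 5 + 7 = 12, det = 5·7 - (-2)² = 31.
Step 2 — discriminant:
  Δ = trace² - 4·det = 144 - 124 = 20.
Step 3 — eigenvalues:
  λ = (trace ± √Δ)/2 = (12 ± 4.4721)/2,
  λ_1 = 8.2361,  λ_2 = 3.7639.

Step 4 — unit eigenvector for λ_1: solve (Sigma - λ_1 I)v = 0. First row:
  (5 - 8.2361)·v_x + (-2)·v_y = 0, i.e. (-3.2361)·v_x + (-2)·v_y = 0,
  so v ∝ (b, λ_1 - a) = (-2, 3.2361); multiply by -1 so the first entry is positive: u = (2, -3.2361).
  ||u|| = √((2)² + (-3.2361)²) = √(14.4721) ≈ 3.8042,
  v_1 = u/||u|| ≈ (0.5257, -0.8507) (||v_1|| = 1).

λ_1 = 8.2361,  λ_2 = 3.7639;  v_1 ≈ (0.5257, -0.8507)


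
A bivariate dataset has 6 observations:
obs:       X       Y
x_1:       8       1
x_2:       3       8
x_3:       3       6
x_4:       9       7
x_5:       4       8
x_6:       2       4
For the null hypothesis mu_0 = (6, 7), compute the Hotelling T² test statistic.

Step 1 — sample mean vector:
  mean(X) = (8 + 3 + 3 + 9 + 4 + 2) / 6 = 29/6 = 4.8333
  mean(Y) = (1 + 8 + 6 + 7 + 8 + 4) / 6 = 34/6 = 5.6667
  x̄ = (4.8333, 5.6667),  deviation x̄ - mu_0 = (4.8333, 5.6667) - (6, 7) = (-1.1667, -1.3333).

Step 2 — sample covariance matrix, S[i,j] = (1/(n-1)) · Σ_k (x_{k,i} - mean_i) · (x_{k,j} - mean_j), divisor n-1 = 5:
  S[X,X] = ((3.1667)·(3.1667) + (-1.8333)·(-1.8333) + (-1.8333)·(-1.8333) + (4.1667)·(4.1667) + (-0.8333)·(-0.8333) + (-2.8333)·(-2.8333)) / 5 = 42.8333/5 = 8.5667
  S[X,Y] = ((3.1667)·(-4.6667) + (-1.8333)·(2.3333) + (-1.8333)·(0.3333) + (4.1667)·(1.3333) + (-0.8333)·(2.3333) + (-2.8333)·(-1.6667)) / 5 = -11.3333/5 = -2.2667
  S[Y,Y] = ((-4.6667)·(-4.6667) + (2.3333)·(2.3333) + (0.3333)·(0.3333) + (1.3333)·(1.3333) + (2.3333)·(2.3333) + (-1.6667)·(-1.6667)) / 5 = 37.3333/5 = 7.4667
  S = [[8.5667, -2.2667],
 [-2.2667, 7.4667]].

Step 3 — invert S. det(S) = 8.5667·7.4667 - (-2.2667)² = 58.8267.
  S^{-1} = (1/det) · [[d, -b], [-b, a]] = [[0.1269, 0.0385],
 [0.0385, 0.1456]].

Step 4 — quadratic form (x̄ - mu_0)^T · S^{-1} · (x̄ - mu_0):
  S^{-1} · (x̄ - mu_0) = (-0.1995, -0.2391),
  (x̄ - mu_0)^T · [...] = (-1.1667)·(-0.1995) + (-1.3333)·(-0.2391) = 0.5515.

Step 5 — scale by n: T² = 6 · 0.5515 = 3.3092.

T² ≈ 3.3092


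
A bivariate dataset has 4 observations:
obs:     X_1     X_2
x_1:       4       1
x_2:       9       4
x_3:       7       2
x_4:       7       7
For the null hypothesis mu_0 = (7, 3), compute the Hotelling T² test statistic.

Step 1 — sample mean vector:
  mean(X_1) = (4 + 9 + 7 + 7) / 4 = 27/4 = 6.75
  mean(X_2) = (1 + 4 + 2 + 7) / 4 = 14/4 = 3.5
  x̄ = (6.75, 3.5),  deviation x̄ - mu_0 = (6.75, 3.5) - (7, 3) = (-0.25, 0.5).

Step 2 — sample covariance matrix, S[i,j] = (1/(n-1)) · Σ_k (x_{k,i} - mean_i) · (x_{k,j} - mean_j), divisor n-1 = 3:
  S[X_1,X_1] = ((-2.75)·(-2.75) + (2.25)·(2.25) + (0.25)·(0.25) + (0.25)·(0.25)) / 3 = 12.75/3 = 4.25
  S[X_1,X_2] = ((-2.75)·(-2.5) + (2.25)·(0.5) + (0.25)·(-1.5) + (0.25)·(3.5)) / 3 = 8.5/3 = 2.8333
  S[X_2,X_2] = ((-2.5)·(-2.5) + (0.5)·(0.5) + (-1.5)·(-1.5) + (3.5)·(3.5)) / 3 = 21/3 = 7
  S = [[4.25, 2.8333],
 [2.8333, 7]].

Step 3 — invert S. det(S) = 4.25·7 - (2.8333)² = 21.7222.
  S^{-1} = (1/det) · [[d, -b], [-b, a]] = [[0.3223, -0.1304],
 [-0.1304, 0.1957]].

Step 4 — quadratic form (x̄ - mu_0)^T · S^{-1} · (x̄ - mu_0):
  S^{-1} · (x̄ - mu_0) = (-0.1458, 0.1304),
  (x̄ - mu_0)^T · [...] = (-0.25)·(-0.1458) + (0.5)·(0.1304) = 0.1017.

Step 5 — scale by n: T² = 4 · 0.1017 = 0.4066.

T² ≈ 0.4066


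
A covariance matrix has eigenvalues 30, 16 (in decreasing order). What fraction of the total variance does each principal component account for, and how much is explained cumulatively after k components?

Step 1 — total variance = trace(Sigma) = Σ λ_i = 30 + 16 = 46.

Step 2 — fraction explained by component i = λ_i / Σ λ:
  PC1: 30/46 = 0.6522
  PC2: 16/46 = 0.3478

Step 3 — cumulative fraction after k components = (λ_1 + ... + λ_k) / Σ λ:
  k = 1: 30/46 = 0.6522
  k = 2: (30 + 16)/46 = 46/46 = 1

Summary (fraction, with percent):

explained: PC1 0.6522 (65.22%), PC2 0.3478 (34.78%);  cumulative: 0.6522, 1


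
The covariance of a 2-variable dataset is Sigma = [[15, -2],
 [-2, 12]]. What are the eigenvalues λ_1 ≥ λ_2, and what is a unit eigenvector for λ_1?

Step 1 — characteristic polynomial of 2×2 Sigma:
  det(Sigma - λI) = λ² - trace · λ + det = 0.
  trace = 15 + 12 = 27, det = 15·12 - (-2)² = 176.
Step 2 — discriminant:
  Δ = trace² - 4·det = 729 - 704 = 25.
Step 3 — eigenvalues:
  λ = (trace ± √Δ)/2 = (27 ± 5)/2,
  λ_1 = 16,  λ_2 = 11.

Step 4 — unit eigenvector for λ_1: solve (Sigma - λ_1 I)v = 0. First row:
  (15 - 16)·v_x + (-2)·v_y = 0, i.e. (-1)·v_x + (-2)·v_y = 0,
  so v ∝ (b, λ_1 - a) = (-2, 1); multiply by -1 so the first entry is positive: u = (2, -1).
  ||u|| = √((2)² + (-1)²) = √(5) ≈ 2.2361,
  v_1 = u/||u|| ≈ (0.8944, -0.4472) (||v_1|| = 1).

λ_1 = 16,  λ_2 = 11;  v_1 ≈ (0.8944, -0.4472)


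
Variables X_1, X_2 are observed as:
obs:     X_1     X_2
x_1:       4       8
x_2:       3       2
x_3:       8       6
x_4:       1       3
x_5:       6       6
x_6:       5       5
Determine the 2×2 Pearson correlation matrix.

Step 1 — column means:
  mean(X_1) = (4 + 3 + 8 + 1 + 6 + 5) / 6 = 27/6 = 4.5
  mean(X_2) = (8 + 2 + 6 + 3 + 6 + 5) / 6 = 30/6 = 5

Step 2 — sample variances and covariances s[i,j] = (1/(n-1)) · Σ_k (x_{k,i} - mean_i) · (x_{k,j} - mean_j), with n-1 = 5:
  s[X_1,X_1] = ((-0.5)·(-0.5) + (-1.5)·(-1.5) + (3.5)·(3.5) + (-3.5)·(-3.5) + (1.5)·(1.5) + (0.5)·(0.5)) / 5 = 29.5/5 = 5.9
  s[X_1,X_2] = ((-0.5)·(3) + (-1.5)·(-3) + (3.5)·(1) + (-3.5)·(-2) + (1.5)·(1) + (0.5)·(0)) / 5 = 15/5 = 3
  s[X_2,X_2] = ((3)·(3) + (-3)·(-3) + (1)·(1) + (-2)·(-2) + (1)·(1) + (0)·(0)) / 5 = 24/5 = 4.8
  Sample standard deviations s_i = √(s[i,i]):
  s(X_1) = √(5.9) = 2.429
  s(X_2) = √(4.8) = 2.1909

Step 3 — r_{ij} = s_{ij} / (s_i · s_j):
  r[X_1,X_1] = 1 (diagonal).
  r[X_1,X_2] = 3 / (2.429 · 2.1909) = 3 / 5.3217 = 0.5637
  r[X_2,X_2] = 1 (diagonal).

R is symmetric with unit diagonal. Assembling:

R = [[1, 0.5637],
 [0.5637, 1]]


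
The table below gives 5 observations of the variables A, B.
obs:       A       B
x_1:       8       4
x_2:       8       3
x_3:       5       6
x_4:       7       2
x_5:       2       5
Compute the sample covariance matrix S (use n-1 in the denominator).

Step 1 — column means:
  mean(A) = (8 + 8 + 5 + 7 + 2) / 5 = 30/5 = 6
  mean(B) = (4 + 3 + 6 + 2 + 5) / 5 = 20/5 = 4

Step 2 — sample covariance S[i,j] = (1/(n-1)) · Σ_k (x_{k,i} - mean_i) · (x_{k,j} - mean_j), with n-1 = 4.
  S[A,A] = ((2)·(2) + (2)·(2) + (-1)·(-1) + (1)·(1) + (-4)·(-4)) / 4 = 26/4 = 6.5
  S[A,B] = ((2)·(0) + (2)·(-1) + (-1)·(2) + (1)·(-2) + (-4)·(1)) / 4 = -10/4 = -2.5
  S[B,B] = ((0)·(0) + (-1)·(-1) + (2)·(2) + (-2)·(-2) + (1)·(1)) / 4 = 10/4 = 2.5

S is symmetric (S[j,i] = S[i,j]). Assembling:

S = [[6.5, -2.5],
 [-2.5, 2.5]]


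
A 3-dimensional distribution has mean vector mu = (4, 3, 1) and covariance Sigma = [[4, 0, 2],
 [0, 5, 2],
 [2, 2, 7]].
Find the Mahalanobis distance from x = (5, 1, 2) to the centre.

Step 1 — centre the observation: (x - mu) = (1, -2, 1).

Step 2 — invert Sigma (cofactor / det for 3×3, or solve directly):
  Sigma^{-1} = [[0.2981, 0.0385, -0.0962],
 [0.0385, 0.2308, -0.0769],
 [-0.0962, -0.0769, 0.1923]].

Step 3 — form the quadratic (x - mu)^T · Sigma^{-1} · (x - mu):
  Sigma^{-1} · (x - mu) = (0.125, -0.5, 0.25).
  (x - mu)^T · [Sigma^{-1} · (x - mu)] = (1)·(0.125) + (-2)·(-0.5) + (1)·(0.25) = 1.375.

Step 4 — take square root: d = √(1.375) ≈ 1.1726.

d(x, mu) = √(1.375) ≈ 1.1726


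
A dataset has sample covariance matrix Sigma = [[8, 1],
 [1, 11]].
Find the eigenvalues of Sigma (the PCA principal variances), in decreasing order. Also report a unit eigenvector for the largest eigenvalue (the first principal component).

Step 1 — characteristic polynomial of 2×2 Sigma:
  det(Sigma - λI) = λ² - trace · λ + det = 0.
  trace = 8 + 11 = 19, det = 8·11 - (1)² = 87.
Step 2 — discriminant:
  Δ = trace² - 4·det = 361 - 348 = 13.
Step 3 — eigenvalues:
  λ = (trace ± √Δ)/2 = (19 ± 3.6056)/2,
  λ_1 = 11.3028,  λ_2 = 7.6972.

Step 4 — unit eigenvector for λ_1: solve (Sigma - λ_1 I)v = 0. First row:
  (8 - 11.3028)·v_x + (1)·v_y = 0, i.e. (-3.3028)·v_x + (1)·v_y = 0,
  so v ∝ (b, λ_1 - a) = (1, 3.3028) = u.
  ||u|| = √((1)² + (3.3028)²) = √(11.9083) ≈ 3.4508,
  v_1 = u/||u|| ≈ (0.2898, 0.9571) (||v_1|| = 1).

λ_1 = 11.3028,  λ_2 = 7.6972;  v_1 ≈ (0.2898, 0.9571)


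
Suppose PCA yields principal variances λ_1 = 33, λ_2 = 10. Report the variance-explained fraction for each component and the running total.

Step 1 — total variance = trace(Sigma) = Σ λ_i = 33 + 10 = 43.

Step 2 — fraction explained by component i = λ_i / Σ λ:
  PC1: 33/43 = 0.7674
  PC2: 10/43 = 0.2326

Step 3 — cumulative fraction after k components = (λ_1 + ... + λ_k) / Σ λ:
  k = 1: 33/43 = 0.7674
  k = 2: (33 + 10)/43 = 43/43 = 1

Summary (fraction, with percent):

explained: PC1 0.7674 (76.74%), PC2 0.2326 (23.26%);  cumulative: 0.7674, 1


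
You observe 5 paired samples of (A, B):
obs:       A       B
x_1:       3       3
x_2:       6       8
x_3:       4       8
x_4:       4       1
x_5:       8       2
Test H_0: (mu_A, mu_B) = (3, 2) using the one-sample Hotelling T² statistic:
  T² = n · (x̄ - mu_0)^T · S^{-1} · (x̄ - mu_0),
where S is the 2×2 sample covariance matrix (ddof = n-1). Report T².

Step 1 — sample mean vector:
  mean(A) = (3 + 6 + 4 + 4 + 8) / 5 = 25/5 = 5
  mean(B) = (3 + 8 + 8 + 1 + 2) / 5 = 22/5 = 4.4
  x̄ = (5, 4.4),  deviation x̄ - mu_0 = (5, 4.4) - (3, 2) = (2, 2.4).

Step 2 — sample covariance matrix, S[i,j] = (1/(n-1)) · Σ_k (x_{k,i} - mean_i) · (x_{k,j} - mean_j), divisor n-1 = 4:
  S[A,A] = ((-2)·(-2) + (1)·(1) + (-1)·(-1) + (-1)·(-1) + (3)·(3)) / 4 = 16/4 = 4
  S[A,B] = ((-2)·(-1.4) + (1)·(3.6) + (-1)·(3.6) + (-1)·(-3.4) + (3)·(-2.4)) / 4 = -1/4 = -0.25
  S[B,B] = ((-1.4)·(-1.4) + (3.6)·(3.6) + (3.6)·(3.6) + (-3.4)·(-3.4) + (-2.4)·(-2.4)) / 4 = 45.2/4 = 11.3
  S = [[4, -0.25],
 [-0.25, 11.3]].

Step 3 — invert S. det(S) = 4·11.3 - (-0.25)² = 45.1375.
  S^{-1} = (1/det) · [[d, -b], [-b, a]] = [[0.2503, 0.0055],
 [0.0055, 0.0886]].

Step 4 — quadratic form (x̄ - mu_0)^T · S^{-1} · (x̄ - mu_0):
  S^{-1} · (x̄ - mu_0) = (0.514, 0.2238),
  (x̄ - mu_0)^T · [...] = (2)·(0.514) + (2.4)·(0.2238) = 1.565.

Step 5 — scale by n: T² = 5 · 1.565 = 7.825.

T² ≈ 7.825


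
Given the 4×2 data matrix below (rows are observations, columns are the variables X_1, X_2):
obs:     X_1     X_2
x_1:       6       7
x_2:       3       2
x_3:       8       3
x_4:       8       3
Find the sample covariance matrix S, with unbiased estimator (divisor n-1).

Step 1 — column means:
  mean(X_1) = (6 + 3 + 8 + 8) / 4 = 25/4 = 6.25
  mean(X_2) = (7 + 2 + 3 + 3) / 4 = 15/4 = 3.75

Step 2 — sample covariance S[i,j] = (1/(n-1)) · Σ_k (x_{k,i} - mean_i) · (x_{k,j} - mean_j), with n-1 = 3.
  S[X_1,X_1] = ((-0.25)·(-0.25) + (-3.25)·(-3.25) + (1.75)·(1.75) + (1.75)·(1.75)) / 3 = 16.75/3 = 5.5833
  S[X_1,X_2] = ((-0.25)·(3.25) + (-3.25)·(-1.75) + (1.75)·(-0.75) + (1.75)·(-0.75)) / 3 = 2.25/3 = 0.75
  S[X_2,X_2] = ((3.25)·(3.25) + (-1.75)·(-1.75) + (-0.75)·(-0.75) + (-0.75)·(-0.75)) / 3 = 14.75/3 = 4.9167

S is symmetric (S[j,i] = S[i,j]). Assembling:

S = [[5.5833, 0.75],
 [0.75, 4.9167]]


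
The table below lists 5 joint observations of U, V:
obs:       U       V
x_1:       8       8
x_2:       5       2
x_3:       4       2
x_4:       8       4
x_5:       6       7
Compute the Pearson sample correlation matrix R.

Step 1 — column means:
  mean(U) = (8 + 5 + 4 + 8 + 6) / 5 = 31/5 = 6.2
  mean(V) = (8 + 2 + 2 + 4 + 7) / 5 = 23/5 = 4.6

Step 2 — sample variances and covariances s[i,j] = (1/(n-1)) · Σ_k (x_{k,i} - mean_i) · (x_{k,j} - mean_j), with n-1 = 4:
  s[U,U] = ((1.8)·(1.8) + (-1.2)·(-1.2) + (-2.2)·(-2.2) + (1.8)·(1.8) + (-0.2)·(-0.2)) / 4 = 12.8/4 = 3.2
  s[U,V] = ((1.8)·(3.4) + (-1.2)·(-2.6) + (-2.2)·(-2.6) + (1.8)·(-0.6) + (-0.2)·(2.4)) / 4 = 13.4/4 = 3.35
  s[V,V] = ((3.4)·(3.4) + (-2.6)·(-2.6) + (-2.6)·(-2.6) + (-0.6)·(-0.6) + (2.4)·(2.4)) / 4 = 31.2/4 = 7.8
  Sample standard deviations s_i = √(s[i,i]):
  s(U) = √(3.2) = 1.7889
  s(V) = √(7.8) = 2.7928

Step 3 — r_{ij} = s_{ij} / (s_i · s_j):
  r[U,U] = 1 (diagonal).
  r[U,V] = 3.35 / (1.7889 · 2.7928) = 3.35 / 4.996 = 0.6705
  r[V,V] = 1 (diagonal).

R is symmetric with unit diagonal. Assembling:

R = [[1, 0.6705],
 [0.6705, 1]]


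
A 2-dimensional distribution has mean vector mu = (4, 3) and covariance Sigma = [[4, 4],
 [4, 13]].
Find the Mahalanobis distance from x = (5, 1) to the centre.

Step 1 — centre the observation: (x - mu) = (1, -2).

Step 2 — invert Sigma. det(Sigma) = 4·13 - (4)² = 36.
  Sigma^{-1} = (1/det) · [[d, -b], [-b, a]] = [[0.3611, -0.1111],
 [-0.1111, 0.1111]].

Step 3 — form the quadratic (x - mu)^T · Sigma^{-1} · (x - mu):
  Sigma^{-1} · (x - mu) = (0.5833, -0.3333).
  (x - mu)^T · [Sigma^{-1} · (x - mu)] = (1)·(0.5833) + (-2)·(-0.3333) = 1.25.

Step 4 — take square root: d = √(1.25) ≈ 1.118.

d(x, mu) = √(1.25) ≈ 1.118
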